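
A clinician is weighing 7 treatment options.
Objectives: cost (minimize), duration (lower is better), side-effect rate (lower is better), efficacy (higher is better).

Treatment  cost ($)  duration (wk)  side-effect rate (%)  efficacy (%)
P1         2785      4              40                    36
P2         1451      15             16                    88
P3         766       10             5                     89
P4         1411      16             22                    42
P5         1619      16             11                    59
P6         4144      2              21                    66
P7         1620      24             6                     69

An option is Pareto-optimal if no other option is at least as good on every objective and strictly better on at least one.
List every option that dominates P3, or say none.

P1: worse on cost (2785 vs 766).
P2: worse on cost (1451 vs 766).
P4: worse on cost (1411 vs 766).
P5: worse on cost (1619 vs 766).
P6: worse on cost (4144 vs 766).
P7: worse on cost (1620 vs 766).
No option dominates P3.

none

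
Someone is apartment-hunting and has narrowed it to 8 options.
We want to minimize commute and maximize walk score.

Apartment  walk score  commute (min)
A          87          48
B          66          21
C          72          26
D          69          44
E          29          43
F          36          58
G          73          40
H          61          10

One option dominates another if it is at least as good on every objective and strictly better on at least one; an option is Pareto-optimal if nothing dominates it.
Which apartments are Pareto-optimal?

A: not dominated (best walk score).
B: not dominated.
C: not dominated.
D: dominated by C (walk score 72≥69, commute 26≤44).
E: dominated by B (walk score 66≥29, commute 21≤43).
F: dominated by A (walk score 87≥36, commute 48≤58).
G: not dominated.
H: not dominated (best commute).

A, B, C, G, H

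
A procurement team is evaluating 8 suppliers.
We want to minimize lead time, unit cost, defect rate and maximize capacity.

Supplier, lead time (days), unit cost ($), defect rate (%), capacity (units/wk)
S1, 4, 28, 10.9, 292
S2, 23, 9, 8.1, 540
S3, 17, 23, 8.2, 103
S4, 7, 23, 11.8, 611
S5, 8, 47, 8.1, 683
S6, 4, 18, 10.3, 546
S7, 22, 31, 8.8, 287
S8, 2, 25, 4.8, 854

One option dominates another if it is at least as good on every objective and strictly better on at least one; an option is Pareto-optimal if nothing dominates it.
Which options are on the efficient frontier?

S2, S3, S4, S6, S8

S1: dominated by S6 (lead time 4≤4, unit cost 18≤28, defect rate 10.3≤10.9, capacity 546≥292).
S2: not dominated (best unit cost).
S3: not dominated.
S4: not dominated.
S5: dominated by S8 (lead time 2≤8, unit cost 25≤47, defect rate 4.8≤8.1, capacity 854≥683).
S6: not dominated.
S7: dominated by S8 (lead time 2≤22, unit cost 25≤31, defect rate 4.8≤8.8, capacity 854≥287).
S8: not dominated (best lead time).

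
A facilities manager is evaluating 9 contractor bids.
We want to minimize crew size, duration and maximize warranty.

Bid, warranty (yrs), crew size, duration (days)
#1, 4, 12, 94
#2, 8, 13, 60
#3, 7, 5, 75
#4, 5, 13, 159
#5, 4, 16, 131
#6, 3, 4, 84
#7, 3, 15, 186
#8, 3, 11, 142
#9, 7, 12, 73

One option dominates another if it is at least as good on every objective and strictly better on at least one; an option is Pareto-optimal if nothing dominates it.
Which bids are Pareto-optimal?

#2, #3, #6, #9

#1: dominated by #3 (warranty 7≥4, crew size 5≤12, duration 75≤94).
#2: not dominated (best warranty).
#3: not dominated.
#4: dominated by #2 (warranty 8≥5, crew size 13≤13, duration 60≤159).
#5: dominated by #1 (warranty 4≥4, crew size 12≤16, duration 94≤131).
#6: not dominated (best crew size).
#7: dominated by #1 (warranty 4≥3, crew size 12≤15, duration 94≤186).
#8: dominated by #3 (warranty 7≥3, crew size 5≤11, duration 75≤142).
#9: not dominated.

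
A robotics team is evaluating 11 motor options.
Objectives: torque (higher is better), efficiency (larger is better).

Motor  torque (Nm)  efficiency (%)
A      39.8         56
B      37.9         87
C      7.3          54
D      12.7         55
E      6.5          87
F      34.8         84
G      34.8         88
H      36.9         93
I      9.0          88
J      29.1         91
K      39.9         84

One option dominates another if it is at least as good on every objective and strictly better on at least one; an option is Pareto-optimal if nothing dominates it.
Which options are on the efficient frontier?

B, H, K

A: dominated by K (torque 39.9≥39.8, efficiency 84≥56).
B: not dominated.
C: dominated by A (torque 39.8≥7.3, efficiency 56≥54).
D: dominated by A (torque 39.8≥12.7, efficiency 56≥55).
E: dominated by B (torque 37.9≥6.5, efficiency 87≥87).
F: dominated by B (torque 37.9≥34.8, efficiency 87≥84).
G: dominated by H (torque 36.9≥34.8, efficiency 93≥88).
H: not dominated (best efficiency).
I: dominated by G (torque 34.8≥9.0, efficiency 88≥88).
J: dominated by H (torque 36.9≥29.1, efficiency 93≥91).
K: not dominated (best torque).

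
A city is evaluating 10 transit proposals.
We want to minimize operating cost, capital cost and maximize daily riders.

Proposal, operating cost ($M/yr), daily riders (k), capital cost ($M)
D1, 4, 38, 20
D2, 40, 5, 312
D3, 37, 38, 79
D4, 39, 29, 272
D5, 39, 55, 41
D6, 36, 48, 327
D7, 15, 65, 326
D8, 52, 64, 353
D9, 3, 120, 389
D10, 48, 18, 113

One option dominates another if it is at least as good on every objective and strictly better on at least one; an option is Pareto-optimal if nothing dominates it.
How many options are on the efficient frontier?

4

D1: not dominated (best capital cost).
D2: dominated by D1 (operating cost 4≤40, daily riders 38≥5, capital cost 20≤312).
D3: dominated by D1 (operating cost 4≤37, daily riders 38≥38, capital cost 20≤79).
D4: dominated by D1 (operating cost 4≤39, daily riders 38≥29, capital cost 20≤272).
D5: not dominated.
D6: dominated by D7 (operating cost 15≤36, daily riders 65≥48, capital cost 326≤327).
D7: not dominated.
D8: dominated by D7 (operating cost 15≤52, daily riders 65≥64, capital cost 326≤353).
D9: not dominated (best operating cost).
D10: dominated by D1 (operating cost 4≤48, daily riders 38≥18, capital cost 20≤113).
Pareto-optimal: D1, D5, D7, D9 → 4.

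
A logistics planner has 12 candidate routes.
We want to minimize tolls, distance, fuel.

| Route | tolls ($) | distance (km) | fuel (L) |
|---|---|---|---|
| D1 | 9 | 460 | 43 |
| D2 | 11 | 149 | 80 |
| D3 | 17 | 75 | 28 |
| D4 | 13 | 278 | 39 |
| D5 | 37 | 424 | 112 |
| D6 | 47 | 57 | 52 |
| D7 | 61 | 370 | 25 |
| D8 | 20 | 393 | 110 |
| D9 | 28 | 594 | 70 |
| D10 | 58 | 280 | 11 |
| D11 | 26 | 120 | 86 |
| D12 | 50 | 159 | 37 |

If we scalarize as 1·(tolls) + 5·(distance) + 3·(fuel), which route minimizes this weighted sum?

D1: 1·9 + 5·460 + 3·43 = 2438
D2: 1·11 + 5·149 + 3·80 = 996
D3: 1·17 + 5·75 + 3·28 = 476
D4: 1·13 + 5·278 + 3·39 = 1520
D5: 1·37 + 5·424 + 3·112 = 2493
D6: 1·47 + 5·57 + 3·52 = 488
D7: 1·61 + 5·370 + 3·25 = 1986
D8: 1·20 + 5·393 + 3·110 = 2315
D9: 1·28 + 5·594 + 3·70 = 3208
D10: 1·58 + 5·280 + 3·11 = 1491
D11: 1·26 + 5·120 + 3·86 = 884
D12: 1·50 + 5·159 + 3·37 = 956
Lowest: D3 at 476.

D3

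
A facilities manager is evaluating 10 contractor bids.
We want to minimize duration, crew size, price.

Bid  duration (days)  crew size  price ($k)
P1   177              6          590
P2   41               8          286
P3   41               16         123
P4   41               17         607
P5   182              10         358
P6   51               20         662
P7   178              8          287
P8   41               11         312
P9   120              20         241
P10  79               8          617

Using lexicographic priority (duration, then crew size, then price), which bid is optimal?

P2

First minimize duration: best is 41, kept {P2, P3, P4, P8}.
Then minimize crew size: best is 8, kept {P2}.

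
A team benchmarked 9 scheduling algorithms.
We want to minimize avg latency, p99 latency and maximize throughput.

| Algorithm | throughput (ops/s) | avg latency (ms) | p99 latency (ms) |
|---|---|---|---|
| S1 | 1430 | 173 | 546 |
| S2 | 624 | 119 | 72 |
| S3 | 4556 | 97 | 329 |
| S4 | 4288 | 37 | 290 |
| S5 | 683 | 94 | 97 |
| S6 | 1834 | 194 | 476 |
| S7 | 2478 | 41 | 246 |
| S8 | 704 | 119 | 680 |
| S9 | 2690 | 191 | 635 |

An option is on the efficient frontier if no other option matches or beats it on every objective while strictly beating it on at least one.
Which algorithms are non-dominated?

S2, S3, S4, S5, S7

S1: dominated by S3 (throughput 4556≥1430, avg latency 97≤173, p99 latency 329≤546).
S2: not dominated (best p99 latency).
S3: not dominated (best throughput).
S4: not dominated (best avg latency).
S5: not dominated.
S6: dominated by S3 (throughput 4556≥1834, avg latency 97≤194, p99 latency 329≤476).
S7: not dominated.
S8: dominated by S3 (throughput 4556≥704, avg latency 97≤119, p99 latency 329≤680).
S9: dominated by S3 (throughput 4556≥2690, avg latency 97≤191, p99 latency 329≤635).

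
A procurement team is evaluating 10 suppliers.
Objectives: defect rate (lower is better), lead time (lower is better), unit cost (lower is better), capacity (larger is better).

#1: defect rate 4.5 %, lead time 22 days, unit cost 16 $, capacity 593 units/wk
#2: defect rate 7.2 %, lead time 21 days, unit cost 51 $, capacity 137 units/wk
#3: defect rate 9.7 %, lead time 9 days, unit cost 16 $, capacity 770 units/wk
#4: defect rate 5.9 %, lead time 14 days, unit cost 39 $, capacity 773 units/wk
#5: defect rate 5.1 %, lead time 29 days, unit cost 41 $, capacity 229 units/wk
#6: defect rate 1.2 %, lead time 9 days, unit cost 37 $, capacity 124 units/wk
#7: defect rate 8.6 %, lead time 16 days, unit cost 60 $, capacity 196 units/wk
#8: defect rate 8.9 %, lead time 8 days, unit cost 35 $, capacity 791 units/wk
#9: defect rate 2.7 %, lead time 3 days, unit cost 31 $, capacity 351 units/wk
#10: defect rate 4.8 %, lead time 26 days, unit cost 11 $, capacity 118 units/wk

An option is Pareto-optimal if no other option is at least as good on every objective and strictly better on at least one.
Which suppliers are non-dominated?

#1: not dominated.
#2: dominated by #4 (defect rate 5.9≤7.2, lead time 14≤21, unit cost 39≤51, capacity 773≥137).
#3: not dominated.
#4: not dominated.
#5: dominated by #1 (defect rate 4.5≤5.1, lead time 22≤29, unit cost 16≤41, capacity 593≥229).
#6: not dominated (best defect rate).
#7: dominated by #4 (defect rate 5.9≤8.6, lead time 14≤16, unit cost 39≤60, capacity 773≥196).
#8: not dominated (best capacity).
#9: not dominated (best lead time).
#10: not dominated (best unit cost).

#1, #3, #4, #6, #8, #9, #10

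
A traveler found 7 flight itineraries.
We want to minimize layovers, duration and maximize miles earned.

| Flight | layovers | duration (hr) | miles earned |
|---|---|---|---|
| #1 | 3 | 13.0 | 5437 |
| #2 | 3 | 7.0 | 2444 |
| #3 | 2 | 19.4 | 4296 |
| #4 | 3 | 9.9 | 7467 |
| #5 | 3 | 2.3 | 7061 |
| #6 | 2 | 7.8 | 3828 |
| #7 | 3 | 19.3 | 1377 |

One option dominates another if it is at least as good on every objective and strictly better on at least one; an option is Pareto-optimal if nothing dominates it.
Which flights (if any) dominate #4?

none

#1: worse on duration (13.0 vs 9.9).
#2: worse on miles earned (2444 vs 7467).
#3: worse on duration (19.4 vs 9.9).
#5: worse on miles earned (7061 vs 7467).
#6: worse on miles earned (3828 vs 7467).
#7: worse on duration (19.3 vs 9.9).
No option dominates #4.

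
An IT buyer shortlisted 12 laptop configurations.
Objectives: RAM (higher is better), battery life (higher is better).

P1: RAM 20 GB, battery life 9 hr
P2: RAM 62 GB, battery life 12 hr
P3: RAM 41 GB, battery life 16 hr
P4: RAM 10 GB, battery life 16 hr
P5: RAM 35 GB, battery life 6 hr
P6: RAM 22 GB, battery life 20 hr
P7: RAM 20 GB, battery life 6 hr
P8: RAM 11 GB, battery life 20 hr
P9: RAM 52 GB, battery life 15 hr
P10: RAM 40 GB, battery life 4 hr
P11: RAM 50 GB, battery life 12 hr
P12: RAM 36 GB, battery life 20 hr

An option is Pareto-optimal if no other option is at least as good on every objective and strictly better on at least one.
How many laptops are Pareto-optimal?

P1: dominated by P2 (RAM 62≥20, battery life 12≥9).
P2: not dominated (best RAM).
P3: not dominated.
P4: dominated by P3 (RAM 41≥10, battery life 16≥16).
P5: dominated by P2 (RAM 62≥35, battery life 12≥6).
P6: dominated by P12 (RAM 36≥22, battery life 20≥20).
P7: dominated by P1 (RAM 20≥20, battery life 9≥6).
P8: dominated by P6 (RAM 22≥11, battery life 20≥20).
P9: not dominated.
P10: dominated by P2 (RAM 62≥40, battery life 12≥4).
P11: dominated by P2 (RAM 62≥50, battery life 12≥12).
P12: not dominated.
Pareto-optimal: P2, P3, P9, P12 → 4.

4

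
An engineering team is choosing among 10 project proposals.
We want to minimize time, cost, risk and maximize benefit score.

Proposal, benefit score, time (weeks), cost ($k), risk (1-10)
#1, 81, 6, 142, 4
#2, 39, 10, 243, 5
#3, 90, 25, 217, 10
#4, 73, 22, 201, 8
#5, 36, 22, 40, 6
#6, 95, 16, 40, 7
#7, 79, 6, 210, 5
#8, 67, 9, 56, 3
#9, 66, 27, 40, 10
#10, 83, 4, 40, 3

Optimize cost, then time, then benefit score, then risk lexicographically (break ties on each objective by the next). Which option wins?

#10

First minimize cost: best is 40, kept {#5, #6, #9, #10}.
Then minimize time: best is 4, kept {#10}.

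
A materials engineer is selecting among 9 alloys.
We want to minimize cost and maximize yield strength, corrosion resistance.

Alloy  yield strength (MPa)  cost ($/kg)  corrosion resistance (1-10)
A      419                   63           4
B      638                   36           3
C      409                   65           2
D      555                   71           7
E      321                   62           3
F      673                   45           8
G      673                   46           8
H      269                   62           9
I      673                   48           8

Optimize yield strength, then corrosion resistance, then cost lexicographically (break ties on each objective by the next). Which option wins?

F

First maximize yield strength: best is 673, kept {F, G, I}.
Then maximize corrosion resistance: best is 8, kept {F, G, I}.
Then minimize cost: best is 45, kept {F}.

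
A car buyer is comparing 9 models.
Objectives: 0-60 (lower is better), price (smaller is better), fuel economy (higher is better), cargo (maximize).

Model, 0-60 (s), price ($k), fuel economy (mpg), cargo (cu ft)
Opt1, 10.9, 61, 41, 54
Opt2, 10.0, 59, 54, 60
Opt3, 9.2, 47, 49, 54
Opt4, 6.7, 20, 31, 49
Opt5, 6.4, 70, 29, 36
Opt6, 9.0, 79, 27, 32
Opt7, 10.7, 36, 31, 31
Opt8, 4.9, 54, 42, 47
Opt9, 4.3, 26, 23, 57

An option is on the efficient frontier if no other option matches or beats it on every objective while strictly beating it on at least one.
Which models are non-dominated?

Opt1: dominated by Opt2 (0-60 10.0≤10.9, price 59≤61, fuel economy 54≥41, cargo 60≥54).
Opt2: not dominated (best fuel economy).
Opt3: not dominated.
Opt4: not dominated (best price).
Opt5: dominated by Opt8 (0-60 4.9≤6.4, price 54≤70, fuel economy 42≥29, cargo 47≥36).
Opt6: dominated by Opt4 (0-60 6.7≤9.0, price 20≤79, fuel economy 31≥27, cargo 49≥32).
Opt7: dominated by Opt4 (0-60 6.7≤10.7, price 20≤36, fuel economy 31≥31, cargo 49≥31).
Opt8: not dominated.
Opt9: not dominated (best 0-60).

Opt2, Opt3, Opt4, Opt8, Opt9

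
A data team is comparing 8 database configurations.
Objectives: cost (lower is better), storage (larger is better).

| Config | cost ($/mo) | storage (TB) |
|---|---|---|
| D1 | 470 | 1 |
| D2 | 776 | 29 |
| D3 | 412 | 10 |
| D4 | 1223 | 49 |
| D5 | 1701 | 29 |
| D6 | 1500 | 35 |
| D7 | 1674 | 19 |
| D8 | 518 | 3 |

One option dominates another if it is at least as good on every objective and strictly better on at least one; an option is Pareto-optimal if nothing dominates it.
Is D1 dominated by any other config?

Yes

D3 vs D1: cost 412≤470, storage 10≥1 — D3 is at least as good on every objective and strictly better on at least one, so D3 dominates D1.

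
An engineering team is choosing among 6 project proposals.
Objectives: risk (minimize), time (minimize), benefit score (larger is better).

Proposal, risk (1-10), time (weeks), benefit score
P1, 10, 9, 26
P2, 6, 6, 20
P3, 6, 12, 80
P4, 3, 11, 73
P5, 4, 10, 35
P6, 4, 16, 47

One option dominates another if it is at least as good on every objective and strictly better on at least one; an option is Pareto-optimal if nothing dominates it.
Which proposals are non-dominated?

P1, P2, P3, P4, P5

P1: not dominated.
P2: not dominated (best time).
P3: not dominated (best benefit score).
P4: not dominated (best risk).
P5: not dominated.
P6: dominated by P4 (risk 3≤4, time 11≤16, benefit score 73≥47).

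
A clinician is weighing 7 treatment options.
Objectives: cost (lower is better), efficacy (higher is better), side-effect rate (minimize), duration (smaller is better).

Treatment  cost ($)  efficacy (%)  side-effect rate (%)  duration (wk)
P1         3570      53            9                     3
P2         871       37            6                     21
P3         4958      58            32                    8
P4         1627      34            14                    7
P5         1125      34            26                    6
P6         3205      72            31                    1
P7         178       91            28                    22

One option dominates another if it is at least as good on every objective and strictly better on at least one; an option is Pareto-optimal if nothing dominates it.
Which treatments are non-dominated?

P1, P2, P4, P5, P6, P7

P1: not dominated.
P2: not dominated (best side-effect rate).
P3: dominated by P6 (cost 3205≤4958, efficacy 72≥58, side-effect rate 31≤32, duration 1≤8).
P4: not dominated.
P5: not dominated.
P6: not dominated (best duration).
P7: not dominated (best cost).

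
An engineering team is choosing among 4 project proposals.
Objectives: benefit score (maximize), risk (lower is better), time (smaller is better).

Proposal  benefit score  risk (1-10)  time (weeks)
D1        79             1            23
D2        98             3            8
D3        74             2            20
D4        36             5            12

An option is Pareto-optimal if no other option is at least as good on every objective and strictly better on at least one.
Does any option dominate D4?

D2 vs D4: benefit score 98≥36, risk 3≤5, time 8≤12 — D2 is at least as good on every objective and strictly better on at least one, so D2 dominates D4.

Yes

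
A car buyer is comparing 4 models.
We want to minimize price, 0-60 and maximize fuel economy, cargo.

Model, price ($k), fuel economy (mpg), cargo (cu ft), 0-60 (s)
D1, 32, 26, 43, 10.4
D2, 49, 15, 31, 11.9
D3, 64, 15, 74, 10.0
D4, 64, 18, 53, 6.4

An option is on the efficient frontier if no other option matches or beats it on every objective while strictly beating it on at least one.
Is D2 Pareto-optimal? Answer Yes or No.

D1 vs D2: price 32≤49, fuel economy 26≥15, cargo 43≥31, 0-60 10.4≤11.9 — D1 is at least as good on every objective and strictly better on at least one, so D1 dominates D2.

No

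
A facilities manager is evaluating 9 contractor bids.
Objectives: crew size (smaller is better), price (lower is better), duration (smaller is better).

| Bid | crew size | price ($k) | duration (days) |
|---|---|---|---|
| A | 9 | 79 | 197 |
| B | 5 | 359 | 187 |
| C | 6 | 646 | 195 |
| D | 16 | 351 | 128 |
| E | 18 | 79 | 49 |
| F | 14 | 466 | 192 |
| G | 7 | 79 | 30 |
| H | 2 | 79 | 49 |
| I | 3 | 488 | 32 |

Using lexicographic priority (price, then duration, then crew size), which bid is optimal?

First minimize price: best is 79, kept {A, E, G, H}.
Then minimize duration: best is 30, kept {G}.

G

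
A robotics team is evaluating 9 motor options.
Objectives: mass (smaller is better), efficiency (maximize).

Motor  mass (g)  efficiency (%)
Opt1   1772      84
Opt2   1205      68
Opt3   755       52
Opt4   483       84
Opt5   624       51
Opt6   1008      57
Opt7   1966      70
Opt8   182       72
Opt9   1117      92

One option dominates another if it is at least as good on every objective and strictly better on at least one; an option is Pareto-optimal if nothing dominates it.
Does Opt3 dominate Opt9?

Opt3 vs Opt9: Opt3 is worse on efficiency (52 vs 92), so it does not dominate Opt9.

No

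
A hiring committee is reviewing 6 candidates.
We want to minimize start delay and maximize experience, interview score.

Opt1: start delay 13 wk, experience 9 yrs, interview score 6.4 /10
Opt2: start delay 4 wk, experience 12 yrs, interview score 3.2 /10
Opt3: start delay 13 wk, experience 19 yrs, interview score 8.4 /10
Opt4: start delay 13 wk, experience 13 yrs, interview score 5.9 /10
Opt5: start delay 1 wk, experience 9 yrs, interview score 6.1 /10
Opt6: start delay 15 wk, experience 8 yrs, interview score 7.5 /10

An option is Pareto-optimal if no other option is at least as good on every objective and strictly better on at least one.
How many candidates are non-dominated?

Opt1: dominated by Opt3 (start delay 13≤13, experience 19≥9, interview score 8.4≥6.4).
Opt2: not dominated.
Opt3: not dominated (best experience).
Opt4: dominated by Opt3 (start delay 13≤13, experience 19≥13, interview score 8.4≥5.9).
Opt5: not dominated (best start delay).
Opt6: dominated by Opt3 (start delay 13≤15, experience 19≥8, interview score 8.4≥7.5).
Pareto-optimal: Opt2, Opt3, Opt5 → 3.

3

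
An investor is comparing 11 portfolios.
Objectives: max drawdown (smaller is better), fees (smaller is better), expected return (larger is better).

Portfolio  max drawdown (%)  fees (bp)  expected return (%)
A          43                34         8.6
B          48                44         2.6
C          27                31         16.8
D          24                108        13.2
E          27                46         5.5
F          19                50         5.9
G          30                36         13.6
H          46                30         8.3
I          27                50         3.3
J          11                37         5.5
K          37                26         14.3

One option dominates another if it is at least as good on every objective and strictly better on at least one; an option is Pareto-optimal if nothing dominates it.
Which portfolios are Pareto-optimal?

A: dominated by C (max drawdown 27≤43, fees 31≤34, expected return 16.8≥8.6).
B: dominated by A (max drawdown 43≤48, fees 34≤44, expected return 8.6≥2.6).
C: not dominated (best expected return).
D: not dominated.
E: dominated by C (max drawdown 27≤27, fees 31≤46, expected return 16.8≥5.5).
F: not dominated.
G: dominated by C (max drawdown 27≤30, fees 31≤36, expected return 16.8≥13.6).
H: dominated by K (max drawdown 37≤46, fees 26≤30, expected return 14.3≥8.3).
I: dominated by C (max drawdown 27≤27, fees 31≤50, expected return 16.8≥3.3).
J: not dominated (best max drawdown).
K: not dominated (best fees).

C, D, F, J, K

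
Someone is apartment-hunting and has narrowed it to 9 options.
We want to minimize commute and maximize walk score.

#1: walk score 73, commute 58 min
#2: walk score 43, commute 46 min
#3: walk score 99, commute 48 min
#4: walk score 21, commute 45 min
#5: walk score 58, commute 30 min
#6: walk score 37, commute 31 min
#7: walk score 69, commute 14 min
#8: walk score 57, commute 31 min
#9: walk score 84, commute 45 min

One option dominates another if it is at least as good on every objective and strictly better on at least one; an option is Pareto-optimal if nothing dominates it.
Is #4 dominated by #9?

Yes

#9 vs #4: walk score 84≥21, commute 45≤45 — #9 is at least as good on every objective with at least one strict improvement.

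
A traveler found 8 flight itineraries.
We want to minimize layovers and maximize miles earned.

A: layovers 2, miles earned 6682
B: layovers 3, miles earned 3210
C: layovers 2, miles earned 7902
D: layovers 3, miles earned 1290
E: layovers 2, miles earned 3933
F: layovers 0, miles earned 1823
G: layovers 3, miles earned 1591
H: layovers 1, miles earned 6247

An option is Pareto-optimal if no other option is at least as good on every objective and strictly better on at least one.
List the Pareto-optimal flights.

C, F, H

A: dominated by C (layovers 2≤2, miles earned 7902≥6682).
B: dominated by A (layovers 2≤3, miles earned 6682≥3210).
C: not dominated (best miles earned).
D: dominated by A (layovers 2≤3, miles earned 6682≥1290).
E: dominated by A (layovers 2≤2, miles earned 6682≥3933).
F: not dominated (best layovers).
G: dominated by A (layovers 2≤3, miles earned 6682≥1591).
H: not dominated.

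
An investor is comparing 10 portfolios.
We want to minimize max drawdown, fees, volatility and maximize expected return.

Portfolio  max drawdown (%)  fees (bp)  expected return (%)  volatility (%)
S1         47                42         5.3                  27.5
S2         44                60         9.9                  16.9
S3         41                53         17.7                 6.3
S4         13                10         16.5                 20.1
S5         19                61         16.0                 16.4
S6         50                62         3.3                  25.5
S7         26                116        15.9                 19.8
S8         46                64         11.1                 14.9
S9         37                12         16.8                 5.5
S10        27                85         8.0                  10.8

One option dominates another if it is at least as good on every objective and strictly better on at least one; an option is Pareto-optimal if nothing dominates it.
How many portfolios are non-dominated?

S1: dominated by S4 (max drawdown 13≤47, fees 10≤42, expected return 16.5≥5.3, volatility 20.1≤27.5).
S2: dominated by S3 (max drawdown 41≤44, fees 53≤60, expected return 17.7≥9.9, volatility 6.3≤16.9).
S3: not dominated (best expected return).
S4: not dominated (best max drawdown).
S5: not dominated.
S6: dominated by S2 (max drawdown 44≤50, fees 60≤62, expected return 9.9≥3.3, volatility 16.9≤25.5).
S7: dominated by S5 (max drawdown 19≤26, fees 61≤116, expected return 16.0≥15.9, volatility 16.4≤19.8).
S8: dominated by S3 (max drawdown 41≤46, fees 53≤64, expected return 17.7≥11.1, volatility 6.3≤14.9).
S9: not dominated (best volatility).
S10: not dominated.
Pareto-optimal: S3, S4, S5, S9, S10 → 5.

5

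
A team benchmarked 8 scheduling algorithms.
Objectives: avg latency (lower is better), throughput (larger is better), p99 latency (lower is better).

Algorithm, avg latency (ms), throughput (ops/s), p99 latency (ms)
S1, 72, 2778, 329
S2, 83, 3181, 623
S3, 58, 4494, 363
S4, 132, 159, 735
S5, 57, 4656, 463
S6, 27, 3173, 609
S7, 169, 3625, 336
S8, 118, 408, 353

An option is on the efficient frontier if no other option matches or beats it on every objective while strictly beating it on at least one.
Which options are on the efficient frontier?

S1: not dominated (best p99 latency).
S2: dominated by S3 (avg latency 58≤83, throughput 4494≥3181, p99 latency 363≤623).
S3: not dominated.
S4: dominated by S1 (avg latency 72≤132, throughput 2778≥159, p99 latency 329≤735).
S5: not dominated (best throughput).
S6: not dominated (best avg latency).
S7: not dominated.
S8: dominated by S1 (avg latency 72≤118, throughput 2778≥408, p99 latency 329≤353).

S1, S3, S5, S6, S7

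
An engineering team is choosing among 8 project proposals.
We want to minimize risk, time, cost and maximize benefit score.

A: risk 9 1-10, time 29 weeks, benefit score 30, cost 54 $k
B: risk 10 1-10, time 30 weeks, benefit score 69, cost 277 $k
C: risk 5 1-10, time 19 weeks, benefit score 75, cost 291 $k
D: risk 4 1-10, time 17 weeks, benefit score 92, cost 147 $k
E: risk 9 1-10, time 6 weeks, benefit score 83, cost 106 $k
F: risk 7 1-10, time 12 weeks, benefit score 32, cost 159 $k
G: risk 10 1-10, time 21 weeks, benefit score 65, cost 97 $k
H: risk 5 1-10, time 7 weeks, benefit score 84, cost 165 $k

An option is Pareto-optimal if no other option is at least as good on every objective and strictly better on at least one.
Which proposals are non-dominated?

A: not dominated (best cost).
B: dominated by D (risk 4≤10, time 17≤30, benefit score 92≥69, cost 147≤277).
C: dominated by D (risk 4≤5, time 17≤19, benefit score 92≥75, cost 147≤291).
D: not dominated (best risk).
E: not dominated (best time).
F: not dominated.
G: not dominated.
H: not dominated.

A, D, E, F, G, H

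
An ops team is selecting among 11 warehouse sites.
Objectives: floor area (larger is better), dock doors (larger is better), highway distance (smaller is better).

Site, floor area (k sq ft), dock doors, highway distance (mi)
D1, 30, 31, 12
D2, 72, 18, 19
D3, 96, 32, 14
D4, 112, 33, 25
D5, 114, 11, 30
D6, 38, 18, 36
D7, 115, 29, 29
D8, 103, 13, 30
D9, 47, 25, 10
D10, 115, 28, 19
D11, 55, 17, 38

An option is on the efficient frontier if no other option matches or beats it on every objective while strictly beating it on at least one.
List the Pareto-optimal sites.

D1, D3, D4, D7, D9, D10

D1: not dominated.
D2: dominated by D3 (floor area 96≥72, dock doors 32≥18, highway distance 14≤19).
D3: not dominated.
D4: not dominated (best dock doors).
D5: dominated by D7 (floor area 115≥114, dock doors 29≥11, highway distance 29≤30).
D6: dominated by D2 (floor area 72≥38, dock doors 18≥18, highway distance 19≤36).
D7: not dominated.
D8: dominated by D4 (floor area 112≥103, dock doors 33≥13, highway distance 25≤30).
D9: not dominated (best highway distance).
D10: not dominated.
D11: dominated by D2 (floor area 72≥55, dock doors 18≥17, highway distance 19≤38).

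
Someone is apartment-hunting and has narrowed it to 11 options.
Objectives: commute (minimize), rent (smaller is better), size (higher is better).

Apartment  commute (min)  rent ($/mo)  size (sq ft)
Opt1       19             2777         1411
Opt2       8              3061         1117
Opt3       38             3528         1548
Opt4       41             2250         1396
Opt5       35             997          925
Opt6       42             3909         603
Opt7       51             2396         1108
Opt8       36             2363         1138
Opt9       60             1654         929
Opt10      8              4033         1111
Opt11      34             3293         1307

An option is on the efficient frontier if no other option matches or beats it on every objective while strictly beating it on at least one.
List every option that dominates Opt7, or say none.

Opt4, Opt8

Opt4: commute 41≤51, rent 2250≤2396, size 1396≥1108 — dominates Opt7.
Opt8: commute 36≤51, rent 2363≤2396, size 1138≥1108 — dominates Opt7.
Others (Opt1, Opt2, Opt3, Opt5, Opt6, Opt9, Opt10, Opt11) are each worse than Opt7 on at least one objective.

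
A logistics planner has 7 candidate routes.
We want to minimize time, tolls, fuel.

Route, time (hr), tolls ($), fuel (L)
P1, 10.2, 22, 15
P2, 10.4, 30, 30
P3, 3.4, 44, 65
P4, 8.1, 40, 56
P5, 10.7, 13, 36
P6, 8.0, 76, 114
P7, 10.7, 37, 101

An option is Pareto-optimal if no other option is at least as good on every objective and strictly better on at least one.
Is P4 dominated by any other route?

No

P1: worse on time (10.2 vs 8.1).
P2: worse on time (10.4 vs 8.1).
P3: worse on tolls (44 vs 40).
P5: worse on time (10.7 vs 8.1).
P6: worse on tolls (76 vs 40).
P7: worse on time (10.7 vs 8.1).
No option is at least as good as P4 on every objective and strictly better on one.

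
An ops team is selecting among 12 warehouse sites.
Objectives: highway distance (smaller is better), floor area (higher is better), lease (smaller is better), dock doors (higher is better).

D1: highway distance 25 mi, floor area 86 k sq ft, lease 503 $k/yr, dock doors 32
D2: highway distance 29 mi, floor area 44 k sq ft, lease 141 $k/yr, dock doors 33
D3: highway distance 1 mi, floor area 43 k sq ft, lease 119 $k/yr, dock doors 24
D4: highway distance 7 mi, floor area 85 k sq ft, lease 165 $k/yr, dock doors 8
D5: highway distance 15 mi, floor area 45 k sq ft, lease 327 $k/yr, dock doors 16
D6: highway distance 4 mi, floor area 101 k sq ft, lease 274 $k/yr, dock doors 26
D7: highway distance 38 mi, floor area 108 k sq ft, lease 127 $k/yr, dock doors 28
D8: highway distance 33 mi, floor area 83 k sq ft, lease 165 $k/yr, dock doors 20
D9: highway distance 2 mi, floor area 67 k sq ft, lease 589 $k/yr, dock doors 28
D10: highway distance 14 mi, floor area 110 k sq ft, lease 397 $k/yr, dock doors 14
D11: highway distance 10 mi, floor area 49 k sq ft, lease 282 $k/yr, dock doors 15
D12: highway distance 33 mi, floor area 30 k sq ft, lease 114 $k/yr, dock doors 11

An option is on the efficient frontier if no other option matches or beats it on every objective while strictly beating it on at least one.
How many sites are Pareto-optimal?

10

D1: not dominated.
D2: not dominated (best dock doors).
D3: not dominated (best highway distance).
D4: not dominated.
D5: dominated by D6 (highway distance 4≤15, floor area 101≥45, lease 274≤327, dock doors 26≥16).
D6: not dominated.
D7: not dominated.
D8: not dominated.
D9: not dominated.
D10: not dominated (best floor area).
D11: dominated by D6 (highway distance 4≤10, floor area 101≥49, lease 274≤282, dock doors 26≥15).
D12: not dominated (best lease).
Pareto-optimal: D1, D2, D3, D4, D6, D7, D8, D9, D10, D12 → 10.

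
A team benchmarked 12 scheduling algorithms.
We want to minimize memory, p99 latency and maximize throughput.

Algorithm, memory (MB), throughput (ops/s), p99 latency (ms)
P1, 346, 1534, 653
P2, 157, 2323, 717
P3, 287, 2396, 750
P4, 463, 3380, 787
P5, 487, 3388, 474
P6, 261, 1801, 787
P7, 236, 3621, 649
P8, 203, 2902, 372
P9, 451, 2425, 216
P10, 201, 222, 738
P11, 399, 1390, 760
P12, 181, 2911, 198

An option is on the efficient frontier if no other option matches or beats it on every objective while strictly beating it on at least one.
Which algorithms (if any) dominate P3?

P7, P8, P12

P7: memory 236≤287, throughput 3621≥2396, p99 latency 649≤750 — dominates P3.
P8: memory 203≤287, throughput 2902≥2396, p99 latency 372≤750 — dominates P3.
P12: memory 181≤287, throughput 2911≥2396, p99 latency 198≤750 — dominates P3.
Others (P1, P2, P4, P5, P6, P9, P10, P11) are each worse than P3 on at least one objective.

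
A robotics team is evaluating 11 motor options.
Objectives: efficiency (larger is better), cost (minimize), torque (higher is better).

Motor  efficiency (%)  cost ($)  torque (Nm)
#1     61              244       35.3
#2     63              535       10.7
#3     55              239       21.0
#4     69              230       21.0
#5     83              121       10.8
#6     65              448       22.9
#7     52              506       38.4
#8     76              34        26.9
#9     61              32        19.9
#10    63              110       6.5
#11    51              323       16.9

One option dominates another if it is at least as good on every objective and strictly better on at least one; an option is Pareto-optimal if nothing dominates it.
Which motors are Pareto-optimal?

#1: not dominated.
#2: dominated by #4 (efficiency 69≥63, cost 230≤535, torque 21.0≥10.7).
#3: dominated by #4 (efficiency 69≥55, cost 230≤239, torque 21.0≥21.0).
#4: dominated by #8 (efficiency 76≥69, cost 34≤230, torque 26.9≥21.0).
#5: not dominated (best efficiency).
#6: dominated by #8 (efficiency 76≥65, cost 34≤448, torque 26.9≥22.9).
#7: not dominated (best torque).
#8: not dominated.
#9: not dominated (best cost).
#10: dominated by #8 (efficiency 76≥63, cost 34≤110, torque 26.9≥6.5).
#11: dominated by #1 (efficiency 61≥51, cost 244≤323, torque 35.3≥16.9).

#1, #5, #7, #8, #9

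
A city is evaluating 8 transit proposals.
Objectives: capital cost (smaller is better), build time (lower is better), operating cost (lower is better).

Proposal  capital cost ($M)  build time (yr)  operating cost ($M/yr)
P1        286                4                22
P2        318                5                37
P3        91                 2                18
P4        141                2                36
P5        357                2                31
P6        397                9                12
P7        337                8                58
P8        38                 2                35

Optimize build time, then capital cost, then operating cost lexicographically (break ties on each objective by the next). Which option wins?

P8

First minimize build time: best is 2, kept {P3, P4, P5, P8}.
Then minimize capital cost: best is 38, kept {P8}.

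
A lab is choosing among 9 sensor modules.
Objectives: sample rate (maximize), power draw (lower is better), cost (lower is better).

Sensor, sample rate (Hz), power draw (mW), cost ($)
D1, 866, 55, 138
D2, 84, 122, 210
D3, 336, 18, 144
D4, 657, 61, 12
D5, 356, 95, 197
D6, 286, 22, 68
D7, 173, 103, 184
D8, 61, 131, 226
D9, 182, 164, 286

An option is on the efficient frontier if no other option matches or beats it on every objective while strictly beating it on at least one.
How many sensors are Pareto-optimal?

4

D1: not dominated (best sample rate).
D2: dominated by D1 (sample rate 866≥84, power draw 55≤122, cost 138≤210).
D3: not dominated (best power draw).
D4: not dominated (best cost).
D5: dominated by D1 (sample rate 866≥356, power draw 55≤95, cost 138≤197).
D6: not dominated.
D7: dominated by D1 (sample rate 866≥173, power draw 55≤103, cost 138≤184).
D8: dominated by D1 (sample rate 866≥61, power draw 55≤131, cost 138≤226).
D9: dominated by D1 (sample rate 866≥182, power draw 55≤164, cost 138≤286).
Pareto-optimal: D1, D3, D4, D6 → 4.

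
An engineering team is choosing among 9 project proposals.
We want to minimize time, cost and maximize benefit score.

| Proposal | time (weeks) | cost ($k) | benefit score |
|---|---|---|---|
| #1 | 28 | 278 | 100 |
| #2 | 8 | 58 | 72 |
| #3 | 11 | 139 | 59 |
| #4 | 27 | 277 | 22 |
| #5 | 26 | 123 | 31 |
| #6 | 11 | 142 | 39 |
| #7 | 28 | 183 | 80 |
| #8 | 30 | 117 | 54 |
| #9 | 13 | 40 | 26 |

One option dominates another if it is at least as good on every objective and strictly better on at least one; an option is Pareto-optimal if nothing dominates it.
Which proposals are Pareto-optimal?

#1: not dominated (best benefit score).
#2: not dominated (best time).
#3: dominated by #2 (time 8≤11, cost 58≤139, benefit score 72≥59).
#4: dominated by #2 (time 8≤27, cost 58≤277, benefit score 72≥22).
#5: dominated by #2 (time 8≤26, cost 58≤123, benefit score 72≥31).
#6: dominated by #2 (time 8≤11, cost 58≤142, benefit score 72≥39).
#7: not dominated.
#8: dominated by #2 (time 8≤30, cost 58≤117, benefit score 72≥54).
#9: not dominated (best cost).

#1, #2, #7, #9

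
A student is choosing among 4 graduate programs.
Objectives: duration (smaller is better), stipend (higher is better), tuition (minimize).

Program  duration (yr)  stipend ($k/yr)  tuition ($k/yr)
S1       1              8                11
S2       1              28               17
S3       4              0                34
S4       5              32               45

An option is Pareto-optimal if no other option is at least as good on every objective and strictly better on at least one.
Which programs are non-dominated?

S1: not dominated (best tuition).
S2: not dominated.
S3: dominated by S1 (duration 1≤4, stipend 8≥0, tuition 11≤34).
S4: not dominated (best stipend).

S1, S2, S4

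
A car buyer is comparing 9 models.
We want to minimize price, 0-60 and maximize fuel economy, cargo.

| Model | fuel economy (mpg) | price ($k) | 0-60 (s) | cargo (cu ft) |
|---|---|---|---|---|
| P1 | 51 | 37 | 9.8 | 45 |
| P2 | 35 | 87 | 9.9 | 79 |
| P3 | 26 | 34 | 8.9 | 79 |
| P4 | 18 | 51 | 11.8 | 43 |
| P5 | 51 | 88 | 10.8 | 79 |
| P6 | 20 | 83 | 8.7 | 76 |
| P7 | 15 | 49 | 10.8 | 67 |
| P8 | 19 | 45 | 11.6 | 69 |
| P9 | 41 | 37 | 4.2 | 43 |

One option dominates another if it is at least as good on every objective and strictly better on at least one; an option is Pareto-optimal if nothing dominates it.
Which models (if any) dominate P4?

P1, P3, P8, P9

P1: fuel economy 51≥18, price 37≤51, 0-60 9.8≤11.8, cargo 45≥43 — dominates P4.
P3: fuel economy 26≥18, price 34≤51, 0-60 8.9≤11.8, cargo 79≥43 — dominates P4.
P8: fuel economy 19≥18, price 45≤51, 0-60 11.6≤11.8, cargo 69≥43 — dominates P4.
P9: fuel economy 41≥18, price 37≤51, 0-60 4.2≤11.8, cargo 43≥43 — dominates P4.
Others (P2, P5, P6, P7) are each worse than P4 on at least one objective.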